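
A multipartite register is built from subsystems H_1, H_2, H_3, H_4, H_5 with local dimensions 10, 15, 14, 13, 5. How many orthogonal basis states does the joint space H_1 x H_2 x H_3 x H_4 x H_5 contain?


dim(H_1 x H_2 x H_3 x H_4 x H_5) = 10 * 15 * 14 * 13 * 5
= 150 * 14 * 13 * 5
= 2100 * 13 * 5
= 27300 * 5
= 136500

136500


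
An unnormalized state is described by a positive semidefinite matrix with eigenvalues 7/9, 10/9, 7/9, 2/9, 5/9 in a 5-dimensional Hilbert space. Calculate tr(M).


tr(M) = sum of eigenvalues
= 7/9 + 10/9 + 7/9 + 2/9 + 5/9
= 31/9
= 3.4444

3.4444


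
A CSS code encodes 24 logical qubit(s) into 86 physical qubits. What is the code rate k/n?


Code rate R = k/n
= 24/86
= 0.2791

0.2791


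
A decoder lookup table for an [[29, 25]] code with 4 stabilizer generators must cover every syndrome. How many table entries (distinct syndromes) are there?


Each stabilizer generator gives a binary (+1 or -1) measurement outcome.
With 4 independent generators:
Total syndromes = 2^4
= 16

16


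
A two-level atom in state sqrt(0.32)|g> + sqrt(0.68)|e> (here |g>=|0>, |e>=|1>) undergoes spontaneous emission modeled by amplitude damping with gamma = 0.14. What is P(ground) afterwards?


For amplitude damping with parameter gamma on state sqrt(a)|0> + sqrt(b)|1>:
alpha^2 = 0.32, beta^2 = 0.68
P(|0>) = alpha^2 + gamma * beta^2
= 0.32 + 0.14 * 0.68
= 0.32 + 0.0952
= 0.4152

0.4152


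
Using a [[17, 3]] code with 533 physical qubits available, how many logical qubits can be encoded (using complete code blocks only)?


Each code block uses 17 physical qubits for 3 logical qubit(s).
Number of complete blocks = floor(533 / 17) = 31
Logical qubits = 31 * 3
= 93

93


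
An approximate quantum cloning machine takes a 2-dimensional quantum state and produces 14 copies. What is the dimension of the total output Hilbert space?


Output space = H^(tensor 14) where dim(H) = 2
dim = 2^14
= 4 (after 2 factors)
= 8 (after 3 factors)
= 16 (after 4 factors)
= 32 (after 5 factors)
= 64 (after 6 factors)
= 128 (after 7 factors)
= 256 (after 8 factors)
= 512 (after 9 factors)
= 1024 (after 10 factors)
= 2048 (after 11 factors)
= 4096 (after 12 factors)
= 8192 (after 13 factors)
= 16384 (after 14 factors)
= 16384

16384


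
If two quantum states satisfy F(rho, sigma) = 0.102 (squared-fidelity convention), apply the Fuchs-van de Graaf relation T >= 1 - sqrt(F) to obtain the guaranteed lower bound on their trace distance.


Fuchs-van de Graaf (squared-fidelity convention): 1 - sqrt(F) <= T <= sqrt(1 - F).
Lower bound: T >= 1 - sqrt(F)
sqrt(F) = sqrt(0.102) = 0.3194
T >= 1 - 0.3194
T >= 0.6806

0.6806


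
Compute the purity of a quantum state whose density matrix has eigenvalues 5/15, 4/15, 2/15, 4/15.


tr(rho^2) = sum of eigenvalues squared
= (5/15)^2 + (4/15)^2 + (2/15)^2 + (4/15)^2
= (25 + 16 + 4 + 16) / 225
= 61/225
= 0.2711

0.2711


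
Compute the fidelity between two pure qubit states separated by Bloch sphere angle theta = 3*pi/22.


For states separated by angle theta on Bloch sphere:
F = cos^2(theta/2)
theta = 3*pi/22 = 0.4284
theta/2 = 0.2142
cos(theta/2) = 0.9771
F = 0.9548

0.9548


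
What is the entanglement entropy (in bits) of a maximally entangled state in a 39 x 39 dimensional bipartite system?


For a maximally entangled state in d x d:
S = log2(d) = log2(39)
= 5.2854

5.2854


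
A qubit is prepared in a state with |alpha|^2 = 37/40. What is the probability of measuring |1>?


|alpha|^2 = 37/40 = 0.9250
|beta|^2 = 1 - 37/40 = 3/40 = 0.0750
P(|1>) = |beta|^2 = 0.0750

0.0750


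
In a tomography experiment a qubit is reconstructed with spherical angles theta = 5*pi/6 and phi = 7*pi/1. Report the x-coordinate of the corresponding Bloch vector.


theta = 2.6180, phi = 21.9911
r_x = sin(theta)*cos(phi) = 0.5000 * -1.0000
r_x = -0.5000

-0.5000


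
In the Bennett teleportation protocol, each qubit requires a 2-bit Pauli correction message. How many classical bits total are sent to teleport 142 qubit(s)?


Quantum teleportation requires 2 classical bits per qubit teleported.
142 qubit(s) -> 2 * 142 = 284 classical bits

284


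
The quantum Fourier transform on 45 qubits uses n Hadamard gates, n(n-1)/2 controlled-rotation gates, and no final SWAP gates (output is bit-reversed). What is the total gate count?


Hadamard gates: 45
Controlled rotations: n*(n-1)/2 = 45*44/2 = 990
SWAP gates: 0 (omitted)
Total = 45 + 990
= 1035

1035


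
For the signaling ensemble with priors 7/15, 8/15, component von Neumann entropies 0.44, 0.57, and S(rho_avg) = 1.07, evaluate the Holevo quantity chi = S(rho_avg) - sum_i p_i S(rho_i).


chi = S(rho) - sum_i p_i * S(rho_i)
Weighted entropy = 7/15 * 0.44 + 8/15 * 0.57
= 0.5093
chi = 1.07 - 0.5093
= 0.5607

0.5607


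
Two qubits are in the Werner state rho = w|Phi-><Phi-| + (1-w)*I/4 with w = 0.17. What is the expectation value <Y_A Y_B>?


|Phi-> = (|00> - |11>)/sqrt(2)
For the pure Bell state, <Y_A Y_B> = +1 (Bell-state Pauli correlator).
The maximally-mixed part I/4 has tr(I/4 * P tensor P) = 0 for any traceless Pauli P.
So <Y_A Y_B>_rho = w * (+1) + (1 - w) * 0
= 0.17 * (+1)
= 0.1700

0.1700


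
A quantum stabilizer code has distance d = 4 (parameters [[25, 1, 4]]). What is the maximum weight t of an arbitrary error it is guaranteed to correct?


Code parameters: [[25, 1, 4]], distance d = 4.
Number of correctable errors = floor((d-1)/2)
= floor((4 - 1)/2)
= floor(3/2)
= 1

1


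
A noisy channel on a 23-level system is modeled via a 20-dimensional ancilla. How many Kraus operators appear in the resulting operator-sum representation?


Tracing out the environment in an orthonormal basis {|i>_E} gives Kraus operators K_i = <i|_E U |0>_E.
Number of Kraus operators = dim(H_env) = d_env
= 20

20


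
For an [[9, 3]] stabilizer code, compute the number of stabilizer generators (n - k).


For an [[n,k]] stabilizer code:
Number of stabilizer generators = n - k
= 9 - 3
= 6

6


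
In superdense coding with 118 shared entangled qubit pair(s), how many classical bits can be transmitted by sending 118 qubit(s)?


Superdense coding allows 2 classical bits per shared entangled pair.
118 pair(s) -> 2 * 118 = 236 classical bits

236


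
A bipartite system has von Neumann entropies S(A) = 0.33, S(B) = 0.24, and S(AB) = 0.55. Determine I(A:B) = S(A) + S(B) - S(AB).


I(A:B) = S(A) + S(B) - S(AB)
= 0.33 + 0.24 - 0.55
= 0.0200

0.0200


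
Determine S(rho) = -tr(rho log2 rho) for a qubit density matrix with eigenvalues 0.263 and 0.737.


S = -p*log2(p) - (1-p)*log2(1-p)
p = 0.2630, 1-p = 0.7370
= -0.2630 * log2(0.2630) - 0.7370 * log2(0.7370)
= -(-0.5068) - (-0.3245)
= 0.8312

0.8312


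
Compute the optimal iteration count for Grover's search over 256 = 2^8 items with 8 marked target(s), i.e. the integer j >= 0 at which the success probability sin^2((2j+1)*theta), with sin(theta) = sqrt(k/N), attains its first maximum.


After j Grover iterations the success probability is P(j) = sin^2((2j+1)*theta), where sin(theta) = sqrt(k/N).
N = 2^8 = 256, k = 8
sin(theta) = sqrt(k/N) = 0.1767766953
theta = arcsin(sqrt(k/N)) = 0.1777106008 rad
P(j) reaches its first maximum when (2j+1)*theta is as close as possible to pi/2, i.e. j = round(pi/(4*theta) - 1/2).
pi/(4*theta) - 1/2 = 3.9195
(For comparison, the common estimate pi/4 * sqrt(N/k) = 4.4429; the exact maximiser is used here.)
Optimal iterations = 4

4


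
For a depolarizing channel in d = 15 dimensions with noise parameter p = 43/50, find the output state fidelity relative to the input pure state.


F = (1-p) + p/d
= (1 - 0.8600) + 0.8600/15
= 0.1400 + 0.0573
= 0.1973

0.1973


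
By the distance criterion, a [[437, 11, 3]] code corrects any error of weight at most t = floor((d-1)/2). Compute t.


Code parameters: [[437, 11, 3]], distance d = 3.
Number of correctable errors = floor((d-1)/2)
= floor((3 - 1)/2)
= floor(2/2)
= 1

1


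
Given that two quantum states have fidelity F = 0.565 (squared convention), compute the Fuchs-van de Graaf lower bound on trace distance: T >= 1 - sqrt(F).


Fuchs-van de Graaf (squared-fidelity convention): 1 - sqrt(F) <= T <= sqrt(1 - F).
Lower bound: T >= 1 - sqrt(F)
sqrt(F) = sqrt(0.565) = 0.7517
T >= 1 - 0.7517
T >= 0.2483

0.2483


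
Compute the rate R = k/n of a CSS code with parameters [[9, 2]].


Code rate R = k/n
= 2/9
= 0.2222

0.2222


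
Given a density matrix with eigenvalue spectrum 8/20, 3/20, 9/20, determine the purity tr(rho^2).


tr(rho^2) = sum of eigenvalues squared
= (8/20)^2 + (3/20)^2 + (9/20)^2
= (64 + 9 + 81) / 400
= 154/400
= 0.3850

0.3850


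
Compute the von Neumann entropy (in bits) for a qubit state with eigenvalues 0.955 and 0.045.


S = -p*log2(p) - (1-p)*log2(1-p)
p = 0.9550, 1-p = 0.0450
= -0.9550 * log2(0.9550) - 0.0450 * log2(0.0450)
= -(-0.0634) - (-0.2013)
= 0.2648

0.2648


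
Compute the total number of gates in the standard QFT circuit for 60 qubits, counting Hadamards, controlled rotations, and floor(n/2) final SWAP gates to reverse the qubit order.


Hadamard gates: 60
Controlled rotations: n*(n-1)/2 = 60*59/2 = 1770
SWAP gates: floor(n/2) = floor(60/2) = 30
Total = 60 + 1770 + 30
= 1860

1860


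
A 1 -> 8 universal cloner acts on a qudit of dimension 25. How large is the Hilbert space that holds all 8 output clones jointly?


Output space = H^(tensor 8) where dim(H) = 25
dim = 25^8
= 625 (after 2 factors)
= 15625 (after 3 factors)
= 390625 (after 4 factors)
= 9765625 (after 5 factors)
= 244140625 (after 6 factors)
= 6103515625 (after 7 factors)
= 152587890625 (after 8 factors)
= 152587890625

152587890625


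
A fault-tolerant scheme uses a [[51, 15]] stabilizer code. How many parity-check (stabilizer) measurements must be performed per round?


For an [[n,k]] stabilizer code:
Number of stabilizer generators = n - k
= 51 - 15
= 36

36


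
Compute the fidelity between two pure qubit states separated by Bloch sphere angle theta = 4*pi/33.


For states separated by angle theta on Bloch sphere:
F = cos^2(theta/2)
theta = 4*pi/33 = 0.3808
theta/2 = 0.1904
cos(theta/2) = 0.9819
F = 0.9642

0.9642


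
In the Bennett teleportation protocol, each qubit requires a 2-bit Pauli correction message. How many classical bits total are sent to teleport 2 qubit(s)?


Quantum teleportation requires 2 classical bits per qubit teleported.
2 qubit(s) -> 2 * 2 = 4 classical bits

4


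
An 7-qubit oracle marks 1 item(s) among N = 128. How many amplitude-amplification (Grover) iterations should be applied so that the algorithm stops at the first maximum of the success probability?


After j Grover iterations the success probability is P(j) = sin^2((2j+1)*theta), where sin(theta) = sqrt(k/N).
N = 2^7 = 128, k = 1
sin(theta) = sqrt(k/N) = 0.08838834765
theta = arcsin(sqrt(k/N)) = 0.08850384314 rad
P(j) reaches its first maximum when (2j+1)*theta is as close as possible to pi/2, i.e. j = round(pi/(4*theta) - 1/2).
pi/(4*theta) - 1/2 = 8.3742
(For comparison, the common estimate pi/4 * sqrt(N/k) = 8.8858; the exact maximiser is used here.)
Optimal iterations = 8

8


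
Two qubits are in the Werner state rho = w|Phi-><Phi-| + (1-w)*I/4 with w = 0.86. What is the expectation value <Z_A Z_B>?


|Phi-> = (|00> - |11>)/sqrt(2)
For the pure Bell state, <Z_A Z_B> = +1 (Bell-state Pauli correlator).
The maximally-mixed part I/4 has tr(I/4 * P tensor P) = 0 for any traceless Pauli P.
So <Z_A Z_B>_rho = w * (+1) + (1 - w) * 0
= 0.86 * (+1)
= 0.8600

0.8600


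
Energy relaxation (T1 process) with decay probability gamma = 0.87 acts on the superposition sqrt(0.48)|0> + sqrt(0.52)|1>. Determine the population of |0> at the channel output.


For amplitude damping with parameter gamma on state sqrt(a)|0> + sqrt(b)|1>:
alpha^2 = 0.48, beta^2 = 0.52
P(|0>) = alpha^2 + gamma * beta^2
= 0.48 + 0.87 * 0.52
= 0.48 + 0.4524
= 0.9324

0.9324


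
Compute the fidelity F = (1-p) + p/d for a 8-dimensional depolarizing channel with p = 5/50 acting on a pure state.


F = (1-p) + p/d
= (1 - 0.1000) + 0.1000/8
= 0.9000 + 0.0125
= 0.9125

0.9125


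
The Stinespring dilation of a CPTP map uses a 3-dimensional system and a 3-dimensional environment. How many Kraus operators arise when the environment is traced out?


Tracing out the environment in an orthonormal basis {|i>_E} gives Kraus operators K_i = <i|_E U |0>_E.
Number of Kraus operators = dim(H_env) = d_env
= 3

3


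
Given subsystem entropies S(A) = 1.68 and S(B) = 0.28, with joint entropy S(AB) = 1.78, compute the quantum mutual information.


I(A:B) = S(A) + S(B) - S(AB)
= 1.68 + 0.28 - 1.78
= 0.1800

0.1800


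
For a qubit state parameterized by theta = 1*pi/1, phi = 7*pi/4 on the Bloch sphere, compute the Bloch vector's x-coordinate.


theta = 3.1416, phi = 5.4978
r_x = sin(theta)*cos(phi) = 0.0000 * 0.7071
r_x = 0.0000

0.0000


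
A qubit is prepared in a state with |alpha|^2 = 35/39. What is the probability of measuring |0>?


|alpha|^2 = 35/39 = 0.8974
|beta|^2 = 1 - 35/39 = 4/39 = 0.1026
P(|0>) = |alpha|^2 = 0.8974

0.8974


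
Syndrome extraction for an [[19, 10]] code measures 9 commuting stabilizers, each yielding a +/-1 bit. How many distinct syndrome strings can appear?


Each stabilizer generator gives a binary (+1 or -1) measurement outcome.
With 9 independent generators:
Total syndromes = 2^9
= 512

512


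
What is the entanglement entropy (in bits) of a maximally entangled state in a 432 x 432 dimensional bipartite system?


For a maximally entangled state in d x d:
S = log2(d) = log2(432)
= 8.7549

8.7549


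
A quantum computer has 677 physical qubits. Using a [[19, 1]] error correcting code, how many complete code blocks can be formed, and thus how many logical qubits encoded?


Each code block uses 19 physical qubits for 1 logical qubit(s).
Number of complete blocks = floor(677 / 19) = 35
Logical qubits = 35 * 1
= 35

35


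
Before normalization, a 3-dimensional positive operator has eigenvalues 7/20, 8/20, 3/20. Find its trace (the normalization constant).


tr(M) = sum of eigenvalues
= 7/20 + 8/20 + 3/20
= 18/20
= 0.9000

0.9000


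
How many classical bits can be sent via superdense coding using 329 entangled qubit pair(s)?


Superdense coding allows 2 classical bits per shared entangled pair.
329 pair(s) -> 2 * 329 = 658 classical bits

658


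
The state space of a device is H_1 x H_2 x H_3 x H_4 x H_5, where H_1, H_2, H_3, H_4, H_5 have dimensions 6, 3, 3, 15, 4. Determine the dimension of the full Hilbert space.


dim(H_1 x H_2 x H_3 x H_4 x H_5) = 6 * 3 * 3 * 15 * 4
= 18 * 3 * 15 * 4
= 54 * 15 * 4
= 810 * 4
= 3240

3240


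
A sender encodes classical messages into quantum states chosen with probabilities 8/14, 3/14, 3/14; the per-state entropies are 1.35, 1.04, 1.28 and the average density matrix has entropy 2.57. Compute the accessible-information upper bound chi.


chi = S(rho) - sum_i p_i * S(rho_i)
Weighted entropy = 8/14 * 1.35 + 3/14 * 1.04 + 3/14 * 1.28
= 1.2686
chi = 2.57 - 1.2686
= 1.3014

1.3014


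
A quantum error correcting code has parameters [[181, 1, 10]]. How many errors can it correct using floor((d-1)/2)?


Code parameters: [[181, 1, 10]], distance d = 10.
Number of correctable errors = floor((d-1)/2)
= floor((10 - 1)/2)
= floor(9/2)
= 4

4


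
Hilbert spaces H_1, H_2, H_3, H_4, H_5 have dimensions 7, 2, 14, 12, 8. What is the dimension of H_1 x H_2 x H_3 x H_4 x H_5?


dim(H_1 x H_2 x H_3 x H_4 x H_5) = 7 * 2 * 14 * 12 * 8
= 14 * 14 * 12 * 8
= 196 * 12 * 8
= 2352 * 8
= 18816

18816


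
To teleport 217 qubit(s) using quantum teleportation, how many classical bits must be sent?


Quantum teleportation requires 2 classical bits per qubit teleported.
217 qubit(s) -> 2 * 217 = 434 classical bits

434


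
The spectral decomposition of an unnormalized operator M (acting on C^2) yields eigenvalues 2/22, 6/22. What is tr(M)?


tr(M) = sum of eigenvalues
= 2/22 + 6/22
= 8/22
= 0.3636

0.3636


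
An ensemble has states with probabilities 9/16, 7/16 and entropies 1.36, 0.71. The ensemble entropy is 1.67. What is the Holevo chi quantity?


chi = S(rho) - sum_i p_i * S(rho_i)
Weighted entropy = 9/16 * 1.36 + 7/16 * 0.71
= 1.0756
chi = 1.67 - 1.0756
= 0.5944

0.5944


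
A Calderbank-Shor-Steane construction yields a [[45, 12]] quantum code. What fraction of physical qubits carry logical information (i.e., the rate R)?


Code rate R = k/n
= 12/45
= 0.2667

0.2667


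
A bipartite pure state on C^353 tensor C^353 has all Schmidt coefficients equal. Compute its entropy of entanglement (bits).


For a maximally entangled state in d x d:
S = log2(d) = log2(353)
= 8.4635

8.4635


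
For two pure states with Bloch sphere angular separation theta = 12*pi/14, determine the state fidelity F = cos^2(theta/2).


For states separated by angle theta on Bloch sphere:
F = cos^2(theta/2)
theta = 12*pi/14 = 2.6928
theta/2 = 1.3464
cos(theta/2) = 0.2225
F = 0.0495

0.0495


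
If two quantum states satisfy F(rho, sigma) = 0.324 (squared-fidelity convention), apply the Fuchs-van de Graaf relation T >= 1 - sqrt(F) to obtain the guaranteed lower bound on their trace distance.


Fuchs-van de Graaf (squared-fidelity convention): 1 - sqrt(F) <= T <= sqrt(1 - F).
Lower bound: T >= 1 - sqrt(F)
sqrt(F) = sqrt(0.324) = 0.5692
T >= 1 - 0.5692
T >= 0.4308

0.4308


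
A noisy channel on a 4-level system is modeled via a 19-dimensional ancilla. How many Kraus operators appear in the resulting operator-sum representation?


Tracing out the environment in an orthonormal basis {|i>_E} gives Kraus operators K_i = <i|_E U |0>_E.
Number of Kraus operators = dim(H_env) = d_env
= 19

19


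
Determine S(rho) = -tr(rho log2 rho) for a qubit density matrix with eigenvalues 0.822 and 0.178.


S = -p*log2(p) - (1-p)*log2(1-p)
p = 0.8220, 1-p = 0.1780
= -0.8220 * log2(0.8220) - 0.1780 * log2(0.1780)
= -(-0.2325) - (-0.4432)
= 0.6757

0.6757


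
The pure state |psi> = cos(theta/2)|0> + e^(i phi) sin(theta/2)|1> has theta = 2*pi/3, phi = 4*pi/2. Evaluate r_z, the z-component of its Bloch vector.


theta = 2.0944, phi = 6.2832
r_z = cos(theta) = -0.5000

-0.5000


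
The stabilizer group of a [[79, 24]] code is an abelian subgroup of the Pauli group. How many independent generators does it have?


For an [[n,k]] stabilizer code:
Number of stabilizer generators = n - k
= 79 - 24
= 55

55


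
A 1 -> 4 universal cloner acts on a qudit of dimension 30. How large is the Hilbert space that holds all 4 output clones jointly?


Output space = H^(tensor 4) where dim(H) = 30
dim = 30^4
= 900 (after 2 factors)
= 27000 (after 3 factors)
= 810000 (after 4 factors)
= 810000

810000


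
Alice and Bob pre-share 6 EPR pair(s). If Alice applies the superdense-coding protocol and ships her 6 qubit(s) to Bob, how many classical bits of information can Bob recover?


Superdense coding allows 2 classical bits per shared entangled pair.
6 pair(s) -> 2 * 6 = 12 classical bits

12


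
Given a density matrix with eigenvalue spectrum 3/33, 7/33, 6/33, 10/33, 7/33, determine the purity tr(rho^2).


tr(rho^2) = sum of eigenvalues squared
= (3/33)^2 + (7/33)^2 + (6/33)^2 + (10/33)^2 + (7/33)^2
= (9 + 49 + 36 + 100 + 49) / 1089
= 243/1089
= 0.2231

0.2231


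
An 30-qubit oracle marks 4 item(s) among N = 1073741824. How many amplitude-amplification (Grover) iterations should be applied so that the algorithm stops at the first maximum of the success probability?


After j Grover iterations the success probability is P(j) = sin^2((2j+1)*theta), where sin(theta) = sqrt(k/N).
N = 2^30 = 1073741824, k = 4
sin(theta) = sqrt(k/N) = 6.103515625e-05
theta = arcsin(sqrt(k/N)) = 6.103515629e-05 rad
P(j) reaches its first maximum when (2j+1)*theta is as close as possible to pi/2, i.e. j = round(pi/(4*theta) - 1/2).
pi/(4*theta) - 1/2 = 12867.4635
(For comparison, the common estimate pi/4 * sqrt(N/k) = 12867.9635; the exact maximiser is used here.)
Optimal iterations = 12867

12867


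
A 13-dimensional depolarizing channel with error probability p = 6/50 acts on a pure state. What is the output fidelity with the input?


F = (1-p) + p/d
= (1 - 0.1200) + 0.1200/13
= 0.8800 + 0.0092
= 0.8892

0.8892


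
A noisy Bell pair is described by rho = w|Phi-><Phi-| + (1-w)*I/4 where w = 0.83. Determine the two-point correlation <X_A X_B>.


|Phi-> = (|00> - |11>)/sqrt(2)
For the pure Bell state, <X_A X_B> = -1 (Bell-state Pauli correlator).
The maximally-mixed part I/4 has tr(I/4 * P tensor P) = 0 for any traceless Pauli P.
So <X_A X_B>_rho = w * (-1) + (1 - w) * 0
= 0.83 * (-1)
= -0.8300

-0.8300


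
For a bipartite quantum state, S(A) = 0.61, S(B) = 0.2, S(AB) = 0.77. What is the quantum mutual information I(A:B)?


I(A:B) = S(A) + S(B) - S(AB)
= 0.61 + 0.2 - 0.77
= 0.0400

0.0400


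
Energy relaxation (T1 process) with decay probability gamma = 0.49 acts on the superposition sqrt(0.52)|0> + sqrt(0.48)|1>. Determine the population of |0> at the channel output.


For amplitude damping with parameter gamma on state sqrt(a)|0> + sqrt(b)|1>:
alpha^2 = 0.52, beta^2 = 0.48
P(|0>) = alpha^2 + gamma * beta^2
= 0.52 + 0.49 * 0.48
= 0.52 + 0.2352
= 0.7552

0.7552


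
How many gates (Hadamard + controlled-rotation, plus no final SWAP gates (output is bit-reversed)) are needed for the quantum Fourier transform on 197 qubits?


Hadamard gates: 197
Controlled rotations: n*(n-1)/2 = 197*196/2 = 19306
SWAP gates: 0 (omitted)
Total = 197 + 19306
= 19503

19503


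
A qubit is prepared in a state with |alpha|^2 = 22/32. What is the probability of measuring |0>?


|alpha|^2 = 22/32 = 0.6875
|beta|^2 = 1 - 22/32 = 10/32 = 0.3125
P(|0>) = |alpha|^2 = 0.6875

0.6875


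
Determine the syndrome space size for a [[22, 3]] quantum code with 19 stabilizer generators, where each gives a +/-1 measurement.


Each stabilizer generator gives a binary (+1 or -1) measurement outcome.
With 19 independent generators:
Total syndromes = 2^19
= 524288

524288


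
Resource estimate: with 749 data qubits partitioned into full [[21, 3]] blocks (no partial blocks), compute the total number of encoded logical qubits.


Each code block uses 21 physical qubits for 3 logical qubit(s).
Number of complete blocks = floor(749 / 21) = 35
Logical qubits = 35 * 3
= 105

105


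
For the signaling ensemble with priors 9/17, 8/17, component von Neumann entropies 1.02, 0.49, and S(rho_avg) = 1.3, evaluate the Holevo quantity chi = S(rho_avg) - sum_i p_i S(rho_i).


chi = S(rho) - sum_i p_i * S(rho_i)
Weighted entropy = 9/17 * 1.02 + 8/17 * 0.49
= 0.7706
chi = 1.3 - 0.7706
= 0.5294

0.5294


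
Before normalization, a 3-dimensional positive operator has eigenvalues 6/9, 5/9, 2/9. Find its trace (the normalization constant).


tr(M) = sum of eigenvalues
= 6/9 + 5/9 + 2/9
= 13/9
= 1.4444

1.4444


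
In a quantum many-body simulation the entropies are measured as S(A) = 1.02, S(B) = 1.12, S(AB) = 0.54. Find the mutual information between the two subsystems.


I(A:B) = S(A) + S(B) - S(AB)
= 1.02 + 1.12 - 0.54
= 1.6000

1.6000


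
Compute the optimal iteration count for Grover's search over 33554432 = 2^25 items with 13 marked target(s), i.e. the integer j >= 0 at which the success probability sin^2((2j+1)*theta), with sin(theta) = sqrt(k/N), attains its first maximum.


After j Grover iterations the success probability is P(j) = sin^2((2j+1)*theta), where sin(theta) = sqrt(k/N).
N = 2^25 = 33554432, k = 13
sin(theta) = sqrt(k/N) = 0.0006224389055
theta = arcsin(sqrt(k/N)) = 0.0006224389457 rad
P(j) reaches its first maximum when (2j+1)*theta is as close as possible to pi/2, i.e. j = round(pi/(4*theta) - 1/2).
pi/(4*theta) - 1/2 = 1261.3076
(For comparison, the common estimate pi/4 * sqrt(N/k) = 1261.8076; the exact maximiser is used here.)
Optimal iterations = 1261

1261


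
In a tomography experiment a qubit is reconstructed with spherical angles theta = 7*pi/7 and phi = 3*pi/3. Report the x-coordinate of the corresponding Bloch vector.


theta = 3.1416, phi = 3.1416
r_x = sin(theta)*cos(phi) = 0.0000 * -1.0000
r_x = 0.0000

0.0000


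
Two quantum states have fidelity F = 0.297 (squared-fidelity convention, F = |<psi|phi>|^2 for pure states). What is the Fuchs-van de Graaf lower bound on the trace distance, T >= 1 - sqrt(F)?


Fuchs-van de Graaf (squared-fidelity convention): 1 - sqrt(F) <= T <= sqrt(1 - F).
Lower bound: T >= 1 - sqrt(F)
sqrt(F) = sqrt(0.297) = 0.5450
T >= 1 - 0.5450
T >= 0.4550

0.4550


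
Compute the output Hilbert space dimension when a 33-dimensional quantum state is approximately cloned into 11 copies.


Output space = H^(tensor 11) where dim(H) = 33
dim = 33^11
= 1089 (after 2 factors)
= 35937 (after 3 factors)
= 1185921 (after 4 factors)
= 39135393 (after 5 factors)
= 1291467969 (after 6 factors)
= 42618442977 (after 7 factors)
= 1406408618241 (after 8 factors)
= 46411484401953 (after 9 factors)
= 1531578985264449 (after 10 factors)
= 50542106513726817 (after 11 factors)
= 50542106513726817

50542106513726817


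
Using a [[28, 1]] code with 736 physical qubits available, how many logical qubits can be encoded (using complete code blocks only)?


Each code block uses 28 physical qubits for 1 logical qubit(s).
Number of complete blocks = floor(736 / 28) = 26
Logical qubits = 26 * 1
= 26

26


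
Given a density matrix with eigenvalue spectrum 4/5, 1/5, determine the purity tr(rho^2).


tr(rho^2) = sum of eigenvalues squared
= (4/5)^2 + (1/5)^2
= (16 + 1) / 25
= 17/25
= 0.6800

0.6800


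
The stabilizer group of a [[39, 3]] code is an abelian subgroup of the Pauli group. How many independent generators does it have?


For an [[n,k]] stabilizer code:
Number of stabilizer generators = n - k
= 39 - 3
= 36

36


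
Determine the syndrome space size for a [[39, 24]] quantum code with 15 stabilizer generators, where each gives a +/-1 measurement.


Each stabilizer generator gives a binary (+1 or -1) measurement outcome.
With 15 independent generators:
Total syndromes = 2^15
= 32768

32768


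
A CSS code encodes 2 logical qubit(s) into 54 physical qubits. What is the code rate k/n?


Code rate R = k/n
= 2/54
= 0.0370

0.0370


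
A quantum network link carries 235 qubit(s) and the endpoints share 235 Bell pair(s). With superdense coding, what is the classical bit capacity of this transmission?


Superdense coding allows 2 classical bits per shared entangled pair.
235 pair(s) -> 2 * 235 = 470 classical bits

470


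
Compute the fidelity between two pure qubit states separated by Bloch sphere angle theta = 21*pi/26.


For states separated by angle theta on Bloch sphere:
F = cos^2(theta/2)
theta = 21*pi/26 = 2.5374
theta/2 = 1.2687
cos(theta/2) = 0.2975
F = 0.0885

0.0885


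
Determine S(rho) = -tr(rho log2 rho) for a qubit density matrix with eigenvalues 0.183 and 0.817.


S = -p*log2(p) - (1-p)*log2(1-p)
p = 0.1830, 1-p = 0.8170
= -0.1830 * log2(0.1830) - 0.8170 * log2(0.8170)
= -(-0.4484) - (-0.2382)
= 0.6866

0.6866


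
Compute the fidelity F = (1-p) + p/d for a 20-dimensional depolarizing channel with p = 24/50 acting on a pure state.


F = (1-p) + p/d
= (1 - 0.4800) + 0.4800/20
= 0.5200 + 0.0240
= 0.5440

0.5440


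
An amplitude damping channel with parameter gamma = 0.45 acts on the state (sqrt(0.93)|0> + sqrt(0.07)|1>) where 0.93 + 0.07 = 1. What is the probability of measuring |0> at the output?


For amplitude damping with parameter gamma on state sqrt(a)|0> + sqrt(b)|1>:
alpha^2 = 0.93, beta^2 = 0.07
P(|0>) = alpha^2 + gamma * beta^2
= 0.93 + 0.45 * 0.07
= 0.93 + 0.0315
= 0.9615

0.9615


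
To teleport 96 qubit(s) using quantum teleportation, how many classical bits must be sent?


Quantum teleportation requires 2 classical bits per qubit teleported.
96 qubit(s) -> 2 * 96 = 192 classical bits

192


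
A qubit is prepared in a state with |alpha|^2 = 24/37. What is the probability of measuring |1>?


|alpha|^2 = 24/37 = 0.6486
|beta|^2 = 1 - 24/37 = 13/37 = 0.3514
P(|1>) = |beta|^2 = 0.3514

0.3514


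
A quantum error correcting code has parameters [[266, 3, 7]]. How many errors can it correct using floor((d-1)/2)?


Code parameters: [[266, 3, 7]], distance d = 7.
Number of correctable errors = floor((d-1)/2)
= floor((7 - 1)/2)
= floor(6/2)
= 3

3


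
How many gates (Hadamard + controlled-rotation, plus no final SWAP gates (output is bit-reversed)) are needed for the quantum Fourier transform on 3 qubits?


Hadamard gates: 3
Controlled rotations: n*(n-1)/2 = 3*2/2 = 3
SWAP gates: 0 (omitted)
Total = 3 + 3
= 6

6


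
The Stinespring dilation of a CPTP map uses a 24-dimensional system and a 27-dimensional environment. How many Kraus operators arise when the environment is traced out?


Tracing out the environment in an orthonormal basis {|i>_E} gives Kraus operators K_i = <i|_E U |0>_E.
Number of Kraus operators = dim(H_env) = d_env
= 27

27


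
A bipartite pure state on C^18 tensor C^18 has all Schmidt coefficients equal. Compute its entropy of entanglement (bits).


For a maximally entangled state in d x d:
S = log2(d) = log2(18)
= 4.1699

4.1699


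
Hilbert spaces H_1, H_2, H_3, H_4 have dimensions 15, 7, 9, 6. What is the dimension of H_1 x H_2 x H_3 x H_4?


dim(H_1 x H_2 x H_3 x H_4) = 15 * 7 * 9 * 6
= 105 * 9 * 6
= 945 * 6
= 5670

5670


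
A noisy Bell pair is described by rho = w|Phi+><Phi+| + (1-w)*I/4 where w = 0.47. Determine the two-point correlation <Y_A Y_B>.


|Phi+> = (|00> + |11>)/sqrt(2)
For the pure Bell state, <Y_A Y_B> = -1 (Bell-state Pauli correlator).
The maximally-mixed part I/4 has tr(I/4 * P tensor P) = 0 for any traceless Pauli P.
So <Y_A Y_B>_rho = w * (-1) + (1 - w) * 0
= 0.47 * (-1)
= -0.4700

-0.4700


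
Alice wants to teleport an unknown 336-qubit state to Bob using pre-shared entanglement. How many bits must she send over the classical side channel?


Quantum teleportation requires 2 classical bits per qubit teleported.
336 qubit(s) -> 2 * 336 = 672 classical bits

672


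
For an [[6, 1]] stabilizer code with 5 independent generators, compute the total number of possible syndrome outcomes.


Each stabilizer generator gives a binary (+1 or -1) measurement outcome.
With 5 independent generators:
Total syndromes = 2^5
= 32

32


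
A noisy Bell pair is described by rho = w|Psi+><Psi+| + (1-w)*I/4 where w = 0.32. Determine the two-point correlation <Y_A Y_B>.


|Psi+> = (|01> + |10>)/sqrt(2)
For the pure Bell state, <Y_A Y_B> = +1 (Bell-state Pauli correlator).
The maximally-mixed part I/4 has tr(I/4 * P tensor P) = 0 for any traceless Pauli P.
So <Y_A Y_B>_rho = w * (+1) + (1 - w) * 0
= 0.32 * (+1)
= 0.3200

0.3200


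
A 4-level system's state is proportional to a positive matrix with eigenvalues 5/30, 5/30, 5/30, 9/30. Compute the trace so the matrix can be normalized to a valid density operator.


tr(M) = sum of eigenvalues
= 5/30 + 5/30 + 5/30 + 9/30
= 24/30
= 0.8000

0.8000


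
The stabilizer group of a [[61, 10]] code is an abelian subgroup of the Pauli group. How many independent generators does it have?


For an [[n,k]] stabilizer code:
Number of stabilizer generators = n - k
= 61 - 10
= 51

51


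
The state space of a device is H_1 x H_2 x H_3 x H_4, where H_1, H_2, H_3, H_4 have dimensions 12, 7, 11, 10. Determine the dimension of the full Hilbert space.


dim(H_1 x H_2 x H_3 x H_4) = 12 * 7 * 11 * 10
= 84 * 11 * 10
= 924 * 10
= 9240

9240


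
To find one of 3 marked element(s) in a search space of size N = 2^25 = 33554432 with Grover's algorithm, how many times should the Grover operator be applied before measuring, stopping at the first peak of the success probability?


After j Grover iterations the success probability is P(j) = sin^2((2j+1)*theta), where sin(theta) = sqrt(k/N).
N = 2^25 = 33554432, k = 3
sin(theta) = sqrt(k/N) = 0.0002990099784
theta = arcsin(sqrt(k/N)) = 0.0002990099828 rad
P(j) reaches its first maximum when (2j+1)*theta is as close as possible to pi/2, i.e. j = round(pi/(4*theta) - 1/2).
pi/(4*theta) - 1/2 = 2626.1620
(For comparison, the common estimate pi/4 * sqrt(N/k) = 2626.6621; the exact maximiser is used here.)
Optimal iterations = 2626

2626


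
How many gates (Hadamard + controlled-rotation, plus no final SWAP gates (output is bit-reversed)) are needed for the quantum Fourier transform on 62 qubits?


Hadamard gates: 62
Controlled rotations: n*(n-1)/2 = 62*61/2 = 1891
SWAP gates: 0 (omitted)
Total = 62 + 1891
= 1953

1953


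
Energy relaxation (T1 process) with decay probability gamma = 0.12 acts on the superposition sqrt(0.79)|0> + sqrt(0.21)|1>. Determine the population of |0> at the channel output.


For amplitude damping with parameter gamma on state sqrt(a)|0> + sqrt(b)|1>:
alpha^2 = 0.79, beta^2 = 0.21
P(|0>) = alpha^2 + gamma * beta^2
= 0.79 + 0.12 * 0.21
= 0.79 + 0.0252
= 0.8152

0.8152


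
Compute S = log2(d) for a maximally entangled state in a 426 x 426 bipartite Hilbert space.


For a maximally entangled state in d x d:
S = log2(d) = log2(426)
= 8.7347

8.7347


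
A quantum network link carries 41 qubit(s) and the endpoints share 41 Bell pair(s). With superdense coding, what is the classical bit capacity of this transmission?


Superdense coding allows 2 classical bits per shared entangled pair.
41 pair(s) -> 2 * 41 = 82 classical bits

82


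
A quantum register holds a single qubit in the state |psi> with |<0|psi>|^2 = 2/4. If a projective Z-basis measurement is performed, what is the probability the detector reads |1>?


|alpha|^2 = 2/4 = 0.5000
|beta|^2 = 1 - 2/4 = 2/4 = 0.5000
P(|1>) = |beta|^2 = 0.5000

0.5000


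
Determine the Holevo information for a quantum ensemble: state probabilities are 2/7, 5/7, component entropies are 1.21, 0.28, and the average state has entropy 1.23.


chi = S(rho) - sum_i p_i * S(rho_i)
Weighted entropy = 2/7 * 1.21 + 5/7 * 0.28
= 0.5457
chi = 1.23 - 0.5457
= 0.6843

0.6843


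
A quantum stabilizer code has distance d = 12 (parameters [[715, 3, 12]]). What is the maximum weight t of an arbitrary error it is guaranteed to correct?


Code parameters: [[715, 3, 12]], distance d = 12.
Number of correctable errors = floor((d-1)/2)
= floor((12 - 1)/2)
= floor(11/2)
= 5

5


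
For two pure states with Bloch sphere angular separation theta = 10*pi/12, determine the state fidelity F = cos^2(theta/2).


For states separated by angle theta on Bloch sphere:
F = cos^2(theta/2)
theta = 10*pi/12 = 2.6180
theta/2 = 1.3090
cos(theta/2) = 0.2588
F = 0.0670

0.0670


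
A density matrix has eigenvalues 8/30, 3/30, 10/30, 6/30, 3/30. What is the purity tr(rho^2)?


tr(rho^2) = sum of eigenvalues squared
= (8/30)^2 + (3/30)^2 + (10/30)^2 + (6/30)^2 + (3/30)^2
= (64 + 9 + 100 + 36 + 9) / 900
= 218/900
= 0.2422

0.2422


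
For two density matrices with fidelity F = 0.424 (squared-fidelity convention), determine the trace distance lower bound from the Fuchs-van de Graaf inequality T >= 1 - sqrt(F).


Fuchs-van de Graaf (squared-fidelity convention): 1 - sqrt(F) <= T <= sqrt(1 - F).
Lower bound: T >= 1 - sqrt(F)
sqrt(F) = sqrt(0.424) = 0.6512
T >= 1 - 0.6512
T >= 0.3488

0.3488


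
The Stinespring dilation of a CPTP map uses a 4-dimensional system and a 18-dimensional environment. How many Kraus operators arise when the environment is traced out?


Tracing out the environment in an orthonormal basis {|i>_E} gives Kraus operators K_i = <i|_E U |0>_E.
Number of Kraus operators = dim(H_env) = d_env
= 18

18


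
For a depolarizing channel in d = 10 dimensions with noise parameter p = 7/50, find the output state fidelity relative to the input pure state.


F = (1-p) + p/d
= (1 - 0.1400) + 0.1400/10
= 0.8600 + 0.0140
= 0.8740

0.8740


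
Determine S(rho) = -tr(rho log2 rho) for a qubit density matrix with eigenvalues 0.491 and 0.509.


S = -p*log2(p) - (1-p)*log2(1-p)
p = 0.4910, 1-p = 0.5090
= -0.4910 * log2(0.4910) - 0.5090 * log2(0.5090)
= -(-0.5039) - (-0.4959)
= 0.9998

0.9998


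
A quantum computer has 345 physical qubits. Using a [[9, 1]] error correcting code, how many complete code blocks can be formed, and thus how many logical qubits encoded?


Each code block uses 9 physical qubits for 1 logical qubit(s).
Number of complete blocks = floor(345 / 9) = 38
Logical qubits = 38 * 1
= 38

38


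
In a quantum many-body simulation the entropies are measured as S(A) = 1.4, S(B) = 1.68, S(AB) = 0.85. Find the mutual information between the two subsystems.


I(A:B) = S(A) + S(B) - S(AB)
= 1.4 + 1.68 - 0.85
= 2.2300

2.2300


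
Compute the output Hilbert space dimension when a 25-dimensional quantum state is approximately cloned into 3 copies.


Output space = H^(tensor 3) where dim(H) = 25
dim = 25^3
= 625 (after 2 factors)
= 15625 (after 3 factors)
= 15625

15625


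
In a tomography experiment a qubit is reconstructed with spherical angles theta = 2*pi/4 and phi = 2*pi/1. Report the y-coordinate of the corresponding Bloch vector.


theta = 1.5708, phi = 6.2832
r_y = sin(theta)*sin(phi) = 1.0000 * 0.0000
r_y = 0.0000

0.0000


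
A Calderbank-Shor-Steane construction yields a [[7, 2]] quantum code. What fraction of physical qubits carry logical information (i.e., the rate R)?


Code rate R = k/n
= 2/7
= 0.2857

0.2857


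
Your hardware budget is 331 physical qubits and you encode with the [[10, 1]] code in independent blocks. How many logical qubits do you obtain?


Each code block uses 10 physical qubits for 1 logical qubit(s).
Number of complete blocks = floor(331 / 10) = 33
Logical qubits = 33 * 1
= 33

33


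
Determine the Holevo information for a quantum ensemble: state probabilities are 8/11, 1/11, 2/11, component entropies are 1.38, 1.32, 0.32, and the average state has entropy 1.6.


chi = S(rho) - sum_i p_i * S(rho_i)
Weighted entropy = 8/11 * 1.38 + 1/11 * 1.32 + 2/11 * 0.32
= 1.1818
chi = 1.6 - 1.1818
= 0.4182

0.4182


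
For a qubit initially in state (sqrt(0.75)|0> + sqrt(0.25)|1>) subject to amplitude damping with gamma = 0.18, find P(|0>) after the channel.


For amplitude damping with parameter gamma on state sqrt(a)|0> + sqrt(b)|1>:
alpha^2 = 0.75, beta^2 = 0.25
P(|0>) = alpha^2 + gamma * beta^2
= 0.75 + 0.18 * 0.25
= 0.75 + 0.0450
= 0.7950

0.7950


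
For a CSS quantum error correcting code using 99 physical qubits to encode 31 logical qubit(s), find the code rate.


Code rate R = k/n
= 31/99
= 0.3131

0.3131


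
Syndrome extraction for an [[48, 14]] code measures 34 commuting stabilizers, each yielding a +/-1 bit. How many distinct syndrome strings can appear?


Each stabilizer generator gives a binary (+1 or -1) measurement outcome.
With 34 independent generators:
Total syndromes = 2^34
= 17179869184

17179869184


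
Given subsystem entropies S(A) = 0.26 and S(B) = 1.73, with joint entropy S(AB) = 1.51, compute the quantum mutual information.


I(A:B) = S(A) + S(B) - S(AB)
= 0.26 + 1.73 - 1.51
= 0.4800

0.4800


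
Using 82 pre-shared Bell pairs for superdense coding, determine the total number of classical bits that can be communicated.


Superdense coding allows 2 classical bits per shared entangled pair.
82 pair(s) -> 2 * 82 = 164 classical bits

164


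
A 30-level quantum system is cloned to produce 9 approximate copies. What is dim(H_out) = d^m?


Output space = H^(tensor 9) where dim(H) = 30
dim = 30^9
= 900 (after 2 factors)
= 27000 (after 3 factors)
= 810000 (after 4 factors)
= 24300000 (after 5 factors)
= 729000000 (after 6 factors)
= 21870000000 (after 7 factors)
= 656100000000 (after 8 factors)
= 19683000000000 (after 9 factors)
= 19683000000000

19683000000000


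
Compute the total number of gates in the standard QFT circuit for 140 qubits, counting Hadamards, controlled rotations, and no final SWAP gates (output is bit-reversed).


Hadamard gates: 140
Controlled rotations: n*(n-1)/2 = 140*139/2 = 9730
SWAP gates: 0 (omitted)
Total = 140 + 9730
= 9870

9870
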